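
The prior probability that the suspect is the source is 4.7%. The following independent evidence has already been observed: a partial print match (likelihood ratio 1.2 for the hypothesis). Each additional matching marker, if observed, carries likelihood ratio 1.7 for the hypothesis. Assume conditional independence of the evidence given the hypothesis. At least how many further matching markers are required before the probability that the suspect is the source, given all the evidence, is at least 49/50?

Prior odds = 0.047/0.953 = 47/953.
Bayes factor of the evidence already in hand = 1.2.
Odds after that evidence = (47/953) × 1.2 = 282/4765.
Target odds = 0.98/0.02 = 49.
Need 1.7ⁿ ≥ 49 ÷ (282/4765) = 233485/282.
1.7¹² ≈582.622 falls short of 233485/282 but 1.7¹³ ≈990.458 reaches it, so n = 13.

13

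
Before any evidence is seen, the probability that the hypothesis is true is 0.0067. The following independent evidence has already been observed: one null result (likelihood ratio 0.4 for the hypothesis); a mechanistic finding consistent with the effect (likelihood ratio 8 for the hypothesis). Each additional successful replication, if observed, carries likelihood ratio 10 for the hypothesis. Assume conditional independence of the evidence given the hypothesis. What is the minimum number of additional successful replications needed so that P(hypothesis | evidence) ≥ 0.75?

Prior odds = 0.0067/0.9933 = 67/9933.
Combined Bayes factor of the evidence already in hand = 0.4 × 8 = 3.2.
Odds after that evidence = (67/9933) × 3.2 = 1072/49665.
Target odds = 0.75/0.25 = 3.
Need 10ⁿ ≥ 3 ÷ (1072/49665) = 148995/1072.
10² = 100 falls short of 148995/1072 but 10³ = 1000 reaches it, so n = 3.

3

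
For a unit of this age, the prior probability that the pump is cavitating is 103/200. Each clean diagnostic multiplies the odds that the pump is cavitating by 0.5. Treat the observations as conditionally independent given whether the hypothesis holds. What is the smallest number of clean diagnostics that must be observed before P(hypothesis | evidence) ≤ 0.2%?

10

Prior odds: 0.515 ÷ 0.485 = 103/97.
Likelihood ratio per clean diagnostic = 0.5.
Target posterior odds = 0.002/0.998 = 1/499.
Need (103/97) × 0.5ⁿ ≤ 1/499, i.e. 0.5ⁿ ≤ 97/51397.
0.5⁹ = 0.001953125 is still above 97/51397 but 0.5¹⁰ = 1/1024 is at or below it, so n = 10.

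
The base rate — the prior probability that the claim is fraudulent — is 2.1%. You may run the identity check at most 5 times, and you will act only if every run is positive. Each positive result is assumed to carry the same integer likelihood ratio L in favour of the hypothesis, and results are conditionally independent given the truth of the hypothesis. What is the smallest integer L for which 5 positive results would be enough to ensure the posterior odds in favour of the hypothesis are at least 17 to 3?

Prior odds = 0.021/0.979 = 21/979.
Target odds = 17/3.
Need L⁵ ≥ 17/3 ÷ (21/979) = 16643/63.
3⁵ = 243 < 16643/63 ≤ 1024 = 4⁵, so L = 4.

4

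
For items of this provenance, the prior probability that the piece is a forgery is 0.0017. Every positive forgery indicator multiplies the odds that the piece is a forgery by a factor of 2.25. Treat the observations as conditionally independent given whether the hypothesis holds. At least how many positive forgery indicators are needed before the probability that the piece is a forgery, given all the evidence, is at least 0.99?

14

Prior odds: 0.0017 ÷ 0.9983 = 17/9983.
Likelihood ratio per positive forgery indicator = 2.25.
Target odds: 0.99 ÷ 0.01 = 99.
Need (17/9983) × 2.25ⁿ ≥ 99, i.e. 2.25ⁿ ≥ 988317/17.
2.25¹³ ≈37876.8 falls short of 988317/17 but 2.25¹⁴ ≈85222.7 reaches it, so n = 14.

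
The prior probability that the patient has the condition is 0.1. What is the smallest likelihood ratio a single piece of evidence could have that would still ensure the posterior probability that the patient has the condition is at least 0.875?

63

Prior odds = 0.1/0.9 = 1/9.
Target odds = 0.875/0.125 = 7.
Required Bayes factor = 7 ÷ (1/9) = 63.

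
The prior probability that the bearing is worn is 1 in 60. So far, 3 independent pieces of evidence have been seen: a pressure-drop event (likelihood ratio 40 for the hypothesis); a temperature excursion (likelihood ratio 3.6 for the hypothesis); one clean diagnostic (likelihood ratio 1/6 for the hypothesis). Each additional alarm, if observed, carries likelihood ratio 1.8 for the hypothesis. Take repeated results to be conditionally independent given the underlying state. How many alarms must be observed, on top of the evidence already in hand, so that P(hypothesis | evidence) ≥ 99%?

Prior odds = (1/60)/(59/60) = 1/59.
Combined Bayes factor of the evidence already in hand = 40 × 3.6 × (1/6) = 24.
Odds after that evidence = (1/59) × 24 = 24/59.
Target odds = 0.99/0.01 = 99.
Need 1.8ⁿ ≥ 99 ÷ (24/59) = 243.375.
1.8⁹ = 387420489/1953125 falls short of 243.375 but 1.8¹⁰ ≈357.047 reaches it, so n = 10.

10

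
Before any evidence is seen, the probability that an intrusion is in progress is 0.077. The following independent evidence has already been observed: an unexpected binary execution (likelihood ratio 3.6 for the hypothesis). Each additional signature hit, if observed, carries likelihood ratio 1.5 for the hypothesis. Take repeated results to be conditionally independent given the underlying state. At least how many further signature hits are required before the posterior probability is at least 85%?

Prior odds = 0.077/0.923 = 77/923.
Bayes factor of the evidence already in hand = 3.6.
Odds after that evidence = (77/923) × 3.6 = 1386/4615.
Target odds = 0.85/0.15 = 17/3.
Need 1.5ⁿ ≥ 17/3 ÷ (1386/4615) = 78455/4158.
1.5⁷ = 17.0859375 falls short of 78455/4158 but 1.5⁸ = 25.62890625 reaches it, so n = 8.

8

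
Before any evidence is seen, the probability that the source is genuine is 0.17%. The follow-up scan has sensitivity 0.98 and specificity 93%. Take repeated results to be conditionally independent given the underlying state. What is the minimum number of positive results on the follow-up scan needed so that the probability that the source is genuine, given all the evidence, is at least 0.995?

Prior odds: 0.0017 ÷ 0.9983 = 17/9983.
False-positive rate = 1 − 0.93 = 0.07; likelihood ratio of a positive = 0.98/0.07 = 14.
Target posterior odds = 0.995/0.005 = 199.
Need (17/9983) × 14ⁿ ≥ 199, i.e. 14ⁿ ≥ 1986617/17.
14⁴ = 38416 falls short of 1986617/17 but 14⁵ = 537824 reaches it, so n = 5.

5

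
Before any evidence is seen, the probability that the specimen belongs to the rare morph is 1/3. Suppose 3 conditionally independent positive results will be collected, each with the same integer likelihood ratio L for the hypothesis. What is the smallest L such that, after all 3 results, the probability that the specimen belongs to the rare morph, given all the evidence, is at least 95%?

4

Prior odds = (1/3)/(2/3) = 0.5.
Target odds = 0.95/0.05 = 19.
Need L³ ≥ 19 ÷ 0.5 = 38.
3³ = 27 < 38 ≤ 64 = 4³, so L = 4.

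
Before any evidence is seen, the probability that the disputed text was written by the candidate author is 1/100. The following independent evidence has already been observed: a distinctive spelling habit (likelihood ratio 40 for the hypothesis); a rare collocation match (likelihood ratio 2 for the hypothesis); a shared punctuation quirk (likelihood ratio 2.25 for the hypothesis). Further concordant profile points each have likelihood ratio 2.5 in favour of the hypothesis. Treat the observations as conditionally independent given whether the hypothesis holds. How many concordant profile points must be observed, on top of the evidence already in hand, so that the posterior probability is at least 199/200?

6

Prior odds = 0.01/0.99 = 1/99.
Combined Bayes factor of the evidence already in hand = 40 × 2 × 2.25 = 180.
Odds after that evidence = (1/99) × 180 = 20/11.
Target odds = 0.995/0.005 = 199.
Need 2.5ⁿ ≥ 199 ÷ (20/11) = 109.45.
2.5⁵ = 97.65625 falls short of 109.45 but 2.5⁶ = 244.140625 reaches it, so n = 6.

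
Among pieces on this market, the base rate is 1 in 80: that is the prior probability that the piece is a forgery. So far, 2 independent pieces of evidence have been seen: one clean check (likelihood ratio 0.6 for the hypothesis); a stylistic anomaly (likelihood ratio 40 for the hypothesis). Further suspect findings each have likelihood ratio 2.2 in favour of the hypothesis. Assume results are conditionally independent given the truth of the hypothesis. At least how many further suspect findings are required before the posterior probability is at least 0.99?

Prior odds = 0.0125/0.9875 = 1/79.
Combined Bayes factor of the evidence already in hand = 0.6 × 40 = 24.
Odds after that evidence = (1/79) × 24 = 24/79.
Target odds = 0.99/0.01 = 99.
Need 2.2ⁿ ≥ 99 ÷ (24/79) = 325.875.
2.2⁷ = 19487171/78125 falls short of 325.875 but 2.2⁸ = 214358881/390625 reaches it, so n = 8.

8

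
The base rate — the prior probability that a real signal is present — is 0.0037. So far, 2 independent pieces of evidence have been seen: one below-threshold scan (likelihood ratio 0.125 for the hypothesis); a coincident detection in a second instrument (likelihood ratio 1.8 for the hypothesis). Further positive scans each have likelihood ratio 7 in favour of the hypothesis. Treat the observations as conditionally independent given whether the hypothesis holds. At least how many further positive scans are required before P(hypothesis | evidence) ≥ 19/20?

6

Prior odds = 0.0037/0.9963 = 37/9963.
Combined Bayes factor of the evidence already in hand = 0.125 × 1.8 = 0.225.
Odds after that evidence = (37/9963) × 0.225 = 37/44280.
Target odds = 0.95/0.05 = 19.
Need 7ⁿ ≥ 19 ÷ (37/44280) = 841320/37.
7⁵ = 16807 falls short of 841320/37 but 7⁶ = 117649 reaches it, so n = 6.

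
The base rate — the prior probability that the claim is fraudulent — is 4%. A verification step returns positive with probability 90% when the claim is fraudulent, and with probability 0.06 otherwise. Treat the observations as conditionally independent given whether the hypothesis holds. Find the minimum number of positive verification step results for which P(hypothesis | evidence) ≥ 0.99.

3

Prior odds = 0.04/0.96 = 1/24.
Likelihood ratio of a positive result = 0.9/0.06 = 15.
Target posterior odds = 0.99/0.01 = 99.
Require 15ⁿ ≥ 99 ÷ (1/24) = 2376.
15² = 225 falls short of 2376 but 15³ = 3375 reaches it, so n = 3.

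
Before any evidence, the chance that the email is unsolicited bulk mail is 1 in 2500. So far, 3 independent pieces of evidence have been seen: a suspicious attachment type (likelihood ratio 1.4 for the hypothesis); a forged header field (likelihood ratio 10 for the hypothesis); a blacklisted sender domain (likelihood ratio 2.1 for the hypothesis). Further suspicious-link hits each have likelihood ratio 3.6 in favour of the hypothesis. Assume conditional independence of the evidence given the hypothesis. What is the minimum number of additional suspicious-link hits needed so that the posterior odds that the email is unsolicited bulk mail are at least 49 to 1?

7

Prior odds = 0.0004/0.9996 = 1/2499.
Combined Bayes factor of the evidence already in hand = 1.4 × 10 × 2.1 = 29.4.
Odds after that evidence = (1/2499) × 29.4 = 1/85.
Target odds = 49.
Need 3.6ⁿ ≥ 49 ÷ (1/85) = 4165.
3.6⁶ = 34012224/15625 falls short of 4165 but 3.6⁷ = 612220032/78125 reaches it, so n = 7.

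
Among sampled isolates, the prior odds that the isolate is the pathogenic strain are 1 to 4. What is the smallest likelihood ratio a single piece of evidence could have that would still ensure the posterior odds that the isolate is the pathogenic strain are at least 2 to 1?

Prior odds = 0.25.
Target odds = 2.
Required Bayes factor = 2 ÷ 0.25 = 8.

8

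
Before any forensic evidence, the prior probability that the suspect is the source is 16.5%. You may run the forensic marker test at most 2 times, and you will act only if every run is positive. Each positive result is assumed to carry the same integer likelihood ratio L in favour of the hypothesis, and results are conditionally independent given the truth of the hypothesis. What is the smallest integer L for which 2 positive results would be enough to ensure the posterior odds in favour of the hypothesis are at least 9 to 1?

Prior odds = 0.165/0.835 = 33/167.
Target odds = 9.
Need L² ≥ 9 ÷ (33/167) = 501/11.
6² = 36 < 501/11 ≤ 49 = 7², so L = 7.

7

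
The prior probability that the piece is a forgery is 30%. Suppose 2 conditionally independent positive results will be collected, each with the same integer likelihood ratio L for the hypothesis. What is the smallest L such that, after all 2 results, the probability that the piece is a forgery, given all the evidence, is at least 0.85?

4

Prior odds = 0.3/0.7 = 3/7.
Target odds = 0.85/0.15 = 17/3.
Need L² ≥ 17/3 ÷ (3/7) = 119/9.
3² = 9 < 119/9 ≤ 16 = 4², so L = 4.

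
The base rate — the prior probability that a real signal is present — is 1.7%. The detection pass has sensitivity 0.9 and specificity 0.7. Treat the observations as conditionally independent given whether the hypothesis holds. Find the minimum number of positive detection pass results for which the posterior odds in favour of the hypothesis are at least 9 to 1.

6

Prior odds = 0.017/0.983 = 17/983.
False-positive rate = 1 − 0.7 = 0.3; likelihood ratio of a positive = 0.9/0.3 = 3.
Target odds = 9.
Require 3ⁿ ≥ 9 ÷ (17/983) = 8847/17.
3⁵ = 243 falls short of 8847/17 but 3⁶ = 729 reaches it, so n = 6.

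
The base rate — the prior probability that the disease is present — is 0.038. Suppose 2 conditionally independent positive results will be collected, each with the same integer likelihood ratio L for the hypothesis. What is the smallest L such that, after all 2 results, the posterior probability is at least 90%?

16

Prior odds = 0.038/0.962 = 19/481.
Target odds = 0.9/0.1 = 9.
Need L² ≥ 9 ÷ (19/481) = 4329/19.
15² = 225 < 4329/19 ≤ 256 = 16², so L = 16.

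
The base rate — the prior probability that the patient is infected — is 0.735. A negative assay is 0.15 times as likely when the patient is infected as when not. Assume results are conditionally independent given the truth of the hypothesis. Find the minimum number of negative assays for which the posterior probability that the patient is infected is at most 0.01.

Prior odds = 0.735/0.265 = 147/53.
Likelihood ratio per negative assay = 0.15.
Target posterior odds = 0.01/0.99 = 1/99.
Require 0.15ⁿ ≤ 1/99 ÷ (147/53) = 53/14553.
0.15² = 0.0225 is still above 53/14553 but 0.15³ = 0.003375 is at or below it, so n = 3.

3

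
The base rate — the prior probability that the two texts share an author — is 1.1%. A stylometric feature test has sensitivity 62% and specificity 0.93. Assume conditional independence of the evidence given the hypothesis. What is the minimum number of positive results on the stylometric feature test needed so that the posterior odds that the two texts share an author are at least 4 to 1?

Prior odds = 0.011/0.989 = 11/989.
False-positive rate = 1 − 0.93 = 0.07; likelihood ratio of a positive = 0.62/0.07 = 62/7.
Target odds = 4.
Require (62/7)ⁿ ≥ 4 ÷ (11/989) = 3956/11.
(62/7)² = 3844/49 falls short of 3956/11 but (62/7)³ = 238328/343 reaches it, so n = 3.

3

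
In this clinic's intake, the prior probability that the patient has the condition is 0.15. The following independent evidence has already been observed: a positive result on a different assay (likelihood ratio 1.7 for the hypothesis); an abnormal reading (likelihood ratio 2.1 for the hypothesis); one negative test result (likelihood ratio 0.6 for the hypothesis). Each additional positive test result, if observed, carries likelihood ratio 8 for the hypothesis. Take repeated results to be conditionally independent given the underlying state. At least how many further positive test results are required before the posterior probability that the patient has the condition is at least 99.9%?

Prior odds = 0.15/0.85 = 3/17.
Combined Bayes factor of the evidence already in hand = 1.7 × 2.1 × 0.6 = 2.142.
Odds after that evidence = (3/17) × 2.142 = 0.378.
Target odds = 0.999/0.001 = 999.
Need 8ⁿ ≥ 999 ÷ 0.378 = 18500/7.
8³ = 512 falls short of 18500/7 but 8⁴ = 4096 reaches it, so n = 4.

4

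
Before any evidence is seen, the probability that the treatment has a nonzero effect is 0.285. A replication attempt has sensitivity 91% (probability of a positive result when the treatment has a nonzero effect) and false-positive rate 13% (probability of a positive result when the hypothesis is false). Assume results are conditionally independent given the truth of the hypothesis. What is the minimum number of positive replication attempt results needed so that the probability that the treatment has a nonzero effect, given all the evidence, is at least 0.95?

2

Prior odds = 0.285/0.715 = 57/143.
Likelihood ratio of a positive result = 0.91/0.13 = 7.
Target posterior odds = 0.95/0.05 = 19.
Require 7ⁿ ≥ 19 ÷ (57/143) = 143/3.
7¹ = 7 falls short of 143/3 but 7² = 49 reaches it, so n = 2.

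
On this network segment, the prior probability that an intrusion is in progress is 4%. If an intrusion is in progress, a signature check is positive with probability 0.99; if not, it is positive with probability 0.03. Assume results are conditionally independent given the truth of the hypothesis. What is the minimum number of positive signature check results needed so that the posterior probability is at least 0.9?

2

Prior odds: 0.04 ÷ 0.96 = 1/24.
Likelihood ratio of a positive = 0.99/0.03 = 33.
Target odds: 0.9 ÷ 0.1 = 9.
Require 33ⁿ ≥ 9 ÷ (1/24) = 216.
33¹ = 33 falls short of 216 but 33² = 1089 reaches it, so n = 2.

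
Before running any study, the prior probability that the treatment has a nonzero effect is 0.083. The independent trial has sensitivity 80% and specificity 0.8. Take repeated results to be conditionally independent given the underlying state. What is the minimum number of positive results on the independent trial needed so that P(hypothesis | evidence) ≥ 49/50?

5

Prior odds = 0.083/0.917 = 83/917.
False-positive rate = 1 − 0.8 = 0.2; likelihood ratio of a positive = 0.8/0.2 = 4.
Target posterior odds = 0.98/0.02 = 49.
Need (83/917) × 4ⁿ ≥ 49, i.e. 4ⁿ ≥ 44933/83.
4⁴ = 256 falls short of 44933/83 but 4⁵ = 1024 reaches it, so n = 5.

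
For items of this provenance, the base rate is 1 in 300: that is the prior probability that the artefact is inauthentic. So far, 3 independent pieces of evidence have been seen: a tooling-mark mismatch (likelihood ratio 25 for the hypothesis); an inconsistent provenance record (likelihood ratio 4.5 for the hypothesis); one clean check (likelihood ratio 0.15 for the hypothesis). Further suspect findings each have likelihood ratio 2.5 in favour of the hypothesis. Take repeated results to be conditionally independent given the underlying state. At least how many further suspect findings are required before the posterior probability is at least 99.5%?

9

Prior odds = (1/300)/(299/300) = 1/299.
Combined Bayes factor of the evidence already in hand = 25 × 4.5 × 0.15 = 16.875.
Odds after that evidence = (1/299) × 16.875 = 135/2392.
Target odds = 0.995/0.005 = 199.
Need 2.5ⁿ ≥ 199 ÷ (135/2392) = 476008/135.
2.5⁸ = 390625/256 falls short of 476008/135 but 2.5⁹ = 1953125/512 reaches it, so n = 9.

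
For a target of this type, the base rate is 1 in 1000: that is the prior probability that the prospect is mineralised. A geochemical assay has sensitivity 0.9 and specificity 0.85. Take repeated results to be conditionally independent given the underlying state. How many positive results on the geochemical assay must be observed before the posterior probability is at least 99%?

7

Prior odds: 0.001 ÷ 0.999 = 1/999.
False-positive rate = 1 − 0.85 = 0.15; likelihood ratio of a positive = 0.9/0.15 = 6.
Target odds: 0.99 ÷ 0.01 = 99.
Require 6ⁿ ≥ 99 ÷ (1/999) = 98901.
6⁶ = 46656 falls short of 98901 but 6⁷ = 279936 reaches it, so n = 7.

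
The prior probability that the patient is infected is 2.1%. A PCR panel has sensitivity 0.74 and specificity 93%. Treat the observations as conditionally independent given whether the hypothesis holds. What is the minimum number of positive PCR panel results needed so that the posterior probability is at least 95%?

3

Prior odds: 0.021 ÷ 0.979 = 21/979.
False-positive rate = 1 − 0.93 = 0.07; likelihood ratio of a positive = 0.74/0.07 = 74/7.
Target posterior odds = 0.95/0.05 = 19.
Require (74/7)ⁿ ≥ 19 ÷ (21/979) = 18601/21.
(74/7)² = 5476/49 falls short of 18601/21 but (74/7)³ = 405224/343 reaches it, so n = 3.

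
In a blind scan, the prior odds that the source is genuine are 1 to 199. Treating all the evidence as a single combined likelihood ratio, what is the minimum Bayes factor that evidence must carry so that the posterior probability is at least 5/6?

Prior odds = 1/199.
Target odds = (5/6)/(1/6) = 5.
Required Bayes factor = 5 ÷ (1/199) = 995.

995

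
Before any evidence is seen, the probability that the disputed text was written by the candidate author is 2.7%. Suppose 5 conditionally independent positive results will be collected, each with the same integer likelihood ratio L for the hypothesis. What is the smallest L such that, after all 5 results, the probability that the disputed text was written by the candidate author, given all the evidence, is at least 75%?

Prior odds = 0.027/0.973 = 27/973.
Target odds = 0.75/0.25 = 3.
Need L⁵ ≥ 3 ÷ (27/973) = 973/9.
2⁵ = 32 < 973/9 ≤ 243 = 3⁵, so L = 3.

3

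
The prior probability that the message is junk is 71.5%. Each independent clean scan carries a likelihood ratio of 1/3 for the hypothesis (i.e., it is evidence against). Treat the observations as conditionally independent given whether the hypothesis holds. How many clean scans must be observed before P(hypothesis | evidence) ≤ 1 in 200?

Prior odds: 0.715 ÷ 0.285 = 143/57.
Likelihood ratio per clean scan = 1/3.
Target odds: 0.005 ÷ 0.995 = 1/199.
Require (1/3)ⁿ ≤ 1/199 ÷ (143/57) = 57/28457.
(1/3)⁵ = 1/243 is still above 57/28457 but (1/3)⁶ = 1/729 is at or below it, so n = 6.

6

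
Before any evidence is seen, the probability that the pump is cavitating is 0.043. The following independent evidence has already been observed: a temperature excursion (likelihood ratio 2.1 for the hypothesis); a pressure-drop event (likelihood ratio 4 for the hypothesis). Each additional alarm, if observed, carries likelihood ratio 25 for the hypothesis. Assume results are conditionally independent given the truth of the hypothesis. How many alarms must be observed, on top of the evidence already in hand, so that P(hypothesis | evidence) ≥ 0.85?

1

Prior odds = 0.043/0.957 = 43/957.
Combined Bayes factor of the evidence already in hand = 2.1 × 4 = 8.4.
Odds after that evidence = (43/957) × 8.4 = 602/1595.
Target odds = 0.85/0.15 = 17/3.
Need 25ⁿ ≥ 17/3 ÷ (602/1595) = 27115/1806.
25¹ = 25, which meets the required 27115/1806; so n = 1.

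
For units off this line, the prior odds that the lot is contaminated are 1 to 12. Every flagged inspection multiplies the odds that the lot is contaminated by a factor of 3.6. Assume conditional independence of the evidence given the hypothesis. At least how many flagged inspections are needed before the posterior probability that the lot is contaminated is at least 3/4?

3

Prior odds = 1/12.
Likelihood ratio per flagged inspection = 3.6.
Target posterior odds = 0.75/0.25 = 3.
Need (1/12) × 3.6ⁿ ≥ 3, i.e. 3.6ⁿ ≥ 36.
3.6² = 12.96 falls short of 36 but 3.6³ = 46.656 reaches it, so n = 3.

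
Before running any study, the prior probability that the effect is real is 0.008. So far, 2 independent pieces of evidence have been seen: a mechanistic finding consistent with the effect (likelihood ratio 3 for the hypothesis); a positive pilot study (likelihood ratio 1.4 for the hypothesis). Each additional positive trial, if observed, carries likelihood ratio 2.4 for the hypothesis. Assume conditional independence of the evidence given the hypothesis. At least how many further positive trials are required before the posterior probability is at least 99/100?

10

Prior odds = 0.008/0.992 = 1/124.
Combined Bayes factor of the evidence already in hand = 3 × 1.4 = 4.2.
Odds after that evidence = (1/124) × 4.2 = 21/620.
Target odds = 0.99/0.01 = 99.
Need 2.4ⁿ ≥ 99 ÷ (21/620) = 20460/7.
2.4⁹ ≈2641.81 falls short of 20460/7 but 2.4¹⁰ ≈6340.34 reaches it, so n = 10.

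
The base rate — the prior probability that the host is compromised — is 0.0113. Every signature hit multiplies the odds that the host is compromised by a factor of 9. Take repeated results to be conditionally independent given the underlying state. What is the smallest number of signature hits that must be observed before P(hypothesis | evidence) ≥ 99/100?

Prior odds: 0.0113 ÷ 0.9887 = 113/9887.
Likelihood ratio per signature hit = 9.
Target posterior odds = 0.99/0.01 = 99.
Need (113/9887) × 9ⁿ ≥ 99, i.e. 9ⁿ ≥ 978813/113.
9⁴ = 6561 falls short of 978813/113 but 9⁵ = 59049 reaches it, so n = 5.

5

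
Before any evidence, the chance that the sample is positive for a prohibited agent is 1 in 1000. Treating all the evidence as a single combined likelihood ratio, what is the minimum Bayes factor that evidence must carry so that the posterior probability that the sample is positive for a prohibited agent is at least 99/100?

Prior odds = 0.001/0.999 = 1/999.
Target odds = 0.99/0.01 = 99.
Required Bayes factor = 99 ÷ (1/999) = 98901.

98901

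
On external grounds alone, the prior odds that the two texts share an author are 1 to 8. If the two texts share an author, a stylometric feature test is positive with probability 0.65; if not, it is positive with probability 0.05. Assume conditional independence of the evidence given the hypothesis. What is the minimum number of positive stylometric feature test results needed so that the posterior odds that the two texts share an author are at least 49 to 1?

3

Prior odds = 0.125.
Likelihood ratio of a positive = 0.65/0.05 = 13.
Target odds = 49.
Require 13ⁿ ≥ 49 ÷ 0.125 = 392.
13² = 169 falls short of 392 but 13³ = 2197 reaches it, so n = 3.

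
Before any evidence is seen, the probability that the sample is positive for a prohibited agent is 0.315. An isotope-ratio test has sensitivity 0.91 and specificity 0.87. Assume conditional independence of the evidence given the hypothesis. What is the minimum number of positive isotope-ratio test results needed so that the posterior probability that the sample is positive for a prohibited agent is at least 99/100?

3

Prior odds: 0.315 ÷ 0.685 = 63/137.
False-positive rate = 1 − 0.87 = 0.13; likelihood ratio of a positive = 0.91/0.13 = 7.
Target posterior odds = 0.99/0.01 = 99.
Require 7ⁿ ≥ 99 ÷ (63/137) = 1507/7.
7² = 49 falls short of 1507/7 but 7³ = 343 reaches it, so n = 3.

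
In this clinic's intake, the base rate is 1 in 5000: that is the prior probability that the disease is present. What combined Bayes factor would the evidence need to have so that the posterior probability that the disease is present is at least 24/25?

Prior odds = 0.0002/0.9998 = 1/4999.
Target odds = 0.96/0.04 = 24.
Required Bayes factor = 24 ÷ (1/4999) = 119976.

119976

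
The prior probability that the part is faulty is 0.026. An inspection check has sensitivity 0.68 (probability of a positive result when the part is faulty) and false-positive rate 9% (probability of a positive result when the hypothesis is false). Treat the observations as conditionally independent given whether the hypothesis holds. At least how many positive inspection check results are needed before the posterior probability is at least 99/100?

5

Prior odds = 0.026/0.974 = 13/487.
Likelihood ratio of a positive result = 0.68/0.09 = 68/9.
Target posterior odds = 0.99/0.01 = 99.
Need (13/487) × (68/9)ⁿ ≥ 99, i.e. (68/9)ⁿ ≥ 48213/13.
(68/9)⁴ = 21381376/6561 falls short of 48213/13 but (68/9)⁵ ≈24622.5 reaches it, so n = 5.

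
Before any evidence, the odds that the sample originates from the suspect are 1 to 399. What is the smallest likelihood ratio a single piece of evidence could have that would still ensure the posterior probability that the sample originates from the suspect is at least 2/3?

Prior odds = 1/399.
Target odds = (2/3)/(1/3) = 2.
Required Bayes factor = 2 ÷ (1/399) = 798.

798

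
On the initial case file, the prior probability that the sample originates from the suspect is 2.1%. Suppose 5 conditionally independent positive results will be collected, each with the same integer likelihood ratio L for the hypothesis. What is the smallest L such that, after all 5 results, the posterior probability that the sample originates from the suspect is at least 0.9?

Prior odds = 0.021/0.979 = 21/979.
Target odds = 0.9/0.1 = 9.
Need L⁵ ≥ 9 ÷ (21/979) = 2937/7.
3⁵ = 243 < 2937/7 ≤ 1024 = 4⁵, so L = 4.

4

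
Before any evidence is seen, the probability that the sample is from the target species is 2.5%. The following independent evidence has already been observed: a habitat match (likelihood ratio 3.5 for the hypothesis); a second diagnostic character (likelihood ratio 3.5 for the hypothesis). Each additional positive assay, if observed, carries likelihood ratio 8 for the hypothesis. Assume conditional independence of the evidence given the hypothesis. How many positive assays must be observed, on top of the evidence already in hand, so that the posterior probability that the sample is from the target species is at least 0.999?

4

Prior odds = 0.025/0.975 = 1/39.
Combined Bayes factor of the evidence already in hand = 3.5 × 3.5 = 12.25.
Odds after that evidence = (1/39) × 12.25 = 49/156.
Target odds = 0.999/0.001 = 999.
Need 8ⁿ ≥ 999 ÷ (49/156) = 155844/49.
8³ = 512 falls short of 155844/49 but 8⁴ = 4096 reaches it, so n = 4.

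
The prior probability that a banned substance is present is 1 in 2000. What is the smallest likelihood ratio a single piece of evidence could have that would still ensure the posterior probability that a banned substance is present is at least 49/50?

97951

Prior odds = 0.0005/0.9995 = 1/1999.
Target odds = 0.98/0.02 = 49.
Required Bayes factor = 49 ÷ (1/1999) = 97951.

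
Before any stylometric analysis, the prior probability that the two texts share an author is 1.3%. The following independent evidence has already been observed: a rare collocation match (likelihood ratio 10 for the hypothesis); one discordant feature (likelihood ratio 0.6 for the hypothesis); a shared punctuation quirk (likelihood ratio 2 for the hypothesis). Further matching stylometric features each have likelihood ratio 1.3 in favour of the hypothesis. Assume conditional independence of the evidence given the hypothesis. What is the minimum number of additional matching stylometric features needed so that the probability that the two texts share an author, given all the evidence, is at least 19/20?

Prior odds = 0.013/0.987 = 13/987.
Combined Bayes factor of the evidence already in hand = 10 × 0.6 × 2 = 12.
Odds after that evidence = (13/987) × 12 = 52/329.
Target odds = 0.95/0.05 = 19.
Need 1.3ⁿ ≥ 19 ÷ (52/329) = 6251/52.
1.3¹⁸ ≈112.455 falls short of 6251/52 but 1.3¹⁹ ≈146.192 reaches it, so n = 19.

19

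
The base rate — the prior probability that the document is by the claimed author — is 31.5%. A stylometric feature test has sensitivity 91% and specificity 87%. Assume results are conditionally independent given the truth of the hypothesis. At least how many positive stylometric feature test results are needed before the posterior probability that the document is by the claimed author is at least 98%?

Prior odds: 0.315 ÷ 0.685 = 63/137.
False-positive rate = 1 − 0.87 = 0.13; likelihood ratio of a positive = 0.91/0.13 = 7.
Target posterior odds = 0.98/0.02 = 49.
Need (63/137) × 7ⁿ ≥ 49, i.e. 7ⁿ ≥ 959/9.
7² = 49 falls short of 959/9 but 7³ = 343 reaches it, so n = 3.

3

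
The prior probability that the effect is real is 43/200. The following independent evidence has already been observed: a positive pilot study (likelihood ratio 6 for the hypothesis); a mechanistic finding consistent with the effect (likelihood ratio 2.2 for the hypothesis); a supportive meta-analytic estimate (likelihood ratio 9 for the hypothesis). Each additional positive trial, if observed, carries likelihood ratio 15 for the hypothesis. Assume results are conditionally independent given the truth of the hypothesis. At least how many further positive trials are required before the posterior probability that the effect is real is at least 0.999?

2

Prior odds = 0.215/0.785 = 43/157.
Combined Bayes factor of the evidence already in hand = 6 × 2.2 × 9 = 118.8.
Odds after that evidence = (43/157) × 118.8 = 25542/785.
Target odds = 0.999/0.001 = 999.
Need 15ⁿ ≥ 999 ÷ (25542/785) = 29045/946.
15¹ = 15 falls short of 29045/946 but 15² = 225 reaches it, so n = 2.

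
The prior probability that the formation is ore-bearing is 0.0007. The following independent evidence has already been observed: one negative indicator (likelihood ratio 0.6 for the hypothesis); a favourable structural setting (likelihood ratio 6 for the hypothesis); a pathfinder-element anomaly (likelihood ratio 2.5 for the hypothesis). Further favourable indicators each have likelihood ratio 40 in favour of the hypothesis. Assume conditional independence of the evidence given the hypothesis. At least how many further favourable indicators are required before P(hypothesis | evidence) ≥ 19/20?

3

Prior odds = 0.0007/0.9993 = 7/9993.
Combined Bayes factor of the evidence already in hand = 0.6 × 6 × 2.5 = 9.
Odds after that evidence = (7/9993) × 9 = 21/3331.
Target odds = 0.95/0.05 = 19.
Need 40ⁿ ≥ 19 ÷ (21/3331) = 63289/21.
40² = 1600 falls short of 63289/21 but 40³ = 64000 reaches it, so n = 3.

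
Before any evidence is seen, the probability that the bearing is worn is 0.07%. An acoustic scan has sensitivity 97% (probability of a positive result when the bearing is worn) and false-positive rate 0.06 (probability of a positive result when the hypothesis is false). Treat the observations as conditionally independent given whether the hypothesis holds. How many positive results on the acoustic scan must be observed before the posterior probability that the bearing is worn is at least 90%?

4

Prior odds: 0.0007 ÷ 0.9993 = 7/9993.
Likelihood ratio of a positive result = 0.97/0.06 = 97/6.
Target posterior odds = 0.9/0.1 = 9.
Require (97/6)ⁿ ≥ 9 ÷ (7/9993) = 89937/7.
(97/6)³ = 912673/216 falls short of 89937/7 but (97/6)⁴ = 88529281/1296 reaches it, so n = 4.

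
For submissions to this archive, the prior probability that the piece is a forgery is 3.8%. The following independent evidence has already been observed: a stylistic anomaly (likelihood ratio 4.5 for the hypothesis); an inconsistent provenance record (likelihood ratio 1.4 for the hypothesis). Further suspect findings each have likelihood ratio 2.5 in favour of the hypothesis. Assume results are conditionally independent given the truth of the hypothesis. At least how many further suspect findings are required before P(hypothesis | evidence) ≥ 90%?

4

Prior odds = 0.038/0.962 = 19/481.
Combined Bayes factor of the evidence already in hand = 4.5 × 1.4 = 6.3.
Odds after that evidence = (19/481) × 6.3 = 1197/4810.
Target odds = 0.9/0.1 = 9.
Need 2.5ⁿ ≥ 9 ÷ (1197/4810) = 4810/133.
2.5³ = 15.625 falls short of 4810/133 but 2.5⁴ = 39.0625 reaches it, so n = 4.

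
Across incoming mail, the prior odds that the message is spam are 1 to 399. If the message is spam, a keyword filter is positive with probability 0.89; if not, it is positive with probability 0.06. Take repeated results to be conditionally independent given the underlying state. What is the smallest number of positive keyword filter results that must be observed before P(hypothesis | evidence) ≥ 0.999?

5

Prior odds = 1/399.
Likelihood ratio of a positive = 0.89/0.06 = 89/6.
Target posterior odds = 0.999/0.001 = 999.
Require (89/6)ⁿ ≥ 999 ÷ (1/399) = 398601.
(89/6)⁴ = 62742241/1296 falls short of 398601 but (89/6)⁵ ≈718115 reaches it, so n = 5.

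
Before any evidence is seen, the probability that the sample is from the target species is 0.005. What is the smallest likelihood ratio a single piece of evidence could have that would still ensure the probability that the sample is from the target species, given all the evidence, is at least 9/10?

1791

Prior odds = 0.005/0.995 = 1/199.
Target odds = 0.9/0.1 = 9.
Required Bayes factor = 9 ÷ (1/199) = 1791.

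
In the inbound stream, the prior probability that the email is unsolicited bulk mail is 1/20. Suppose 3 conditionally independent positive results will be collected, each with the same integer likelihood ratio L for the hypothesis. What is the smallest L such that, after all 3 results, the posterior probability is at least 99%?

Prior odds = 0.05/0.95 = 1/19.
Target odds = 0.99/0.01 = 99.
Need L³ ≥ 99 ÷ (1/19) = 1881.
12³ = 1728 < 1881 ≤ 2197 = 13³, so L = 13.

13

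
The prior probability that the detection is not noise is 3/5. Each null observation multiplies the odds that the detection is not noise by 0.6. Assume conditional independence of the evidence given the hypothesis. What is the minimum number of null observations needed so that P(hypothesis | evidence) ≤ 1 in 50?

9

Prior odds = 0.6/0.4 = 1.5.
Likelihood ratio per null observation = 0.6.
Target odds: 0.02 ÷ 0.98 = 1/49.
Require 0.6ⁿ ≤ 1/49 ÷ 1.5 = 2/147.
0.6⁸ = 6561/390625 is still above 2/147 but 0.6⁹ = 19683/1953125 is at or below it, so n = 9.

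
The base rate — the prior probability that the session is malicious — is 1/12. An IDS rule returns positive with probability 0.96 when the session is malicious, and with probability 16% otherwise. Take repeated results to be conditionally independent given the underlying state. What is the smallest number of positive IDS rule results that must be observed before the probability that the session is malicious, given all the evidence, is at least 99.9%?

6

Prior odds = (1/12)/(11/12) = 1/11.
Likelihood ratio of a positive result = 0.96/0.16 = 6.
Target odds: 0.999 ÷ 0.001 = 999.
Require 6ⁿ ≥ 999 ÷ (1/11) = 10989.
6⁵ = 7776 falls short of 10989 but 6⁶ = 46656 reaches it, so n = 6.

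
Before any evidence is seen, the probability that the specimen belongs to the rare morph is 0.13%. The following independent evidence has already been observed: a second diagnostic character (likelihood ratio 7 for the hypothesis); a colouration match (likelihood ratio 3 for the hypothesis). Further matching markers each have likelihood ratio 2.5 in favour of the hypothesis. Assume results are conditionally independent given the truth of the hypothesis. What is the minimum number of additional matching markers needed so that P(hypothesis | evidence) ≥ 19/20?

8

Prior odds = 0.0013/0.9987 = 13/9987.
Combined Bayes factor of the evidence already in hand = 7 × 3 = 21.
Odds after that evidence = (13/9987) × 21 = 91/3329.
Target odds = 0.95/0.05 = 19.
Need 2.5ⁿ ≥ 19 ÷ (91/3329) = 63251/91.
2.5⁷ = 610.3515625 falls short of 63251/91 but 2.5⁸ = 390625/256 reaches it, so n = 8.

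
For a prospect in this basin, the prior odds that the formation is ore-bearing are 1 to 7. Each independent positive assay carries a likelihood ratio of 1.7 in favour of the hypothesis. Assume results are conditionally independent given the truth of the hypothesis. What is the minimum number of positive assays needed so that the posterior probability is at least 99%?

Prior odds = 1/7.
Likelihood ratio per positive assay = 1.7.
Target posterior odds = 0.99/0.01 = 99.
Need (1/7) × 1.7ⁿ ≥ 99, i.e. 1.7ⁿ ≥ 693.
1.7¹² ≈582.622 falls short of 693 but 1.7¹³ ≈990.458 reaches it, so n = 13.

13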